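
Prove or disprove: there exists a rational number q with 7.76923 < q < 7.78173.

q = 70/9

Multiplying by 9: 9·7.76923 = 69.92307 and 9·7.78173 = 70.03557, so the integer 70 lies strictly between them.
Dividing back, 7.76923 < 70/9 < 7.78173, and 70/9 is rational.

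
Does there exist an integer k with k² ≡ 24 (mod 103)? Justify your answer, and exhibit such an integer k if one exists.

103 is prime, so by Euler's criterion 24 is a square mod 103 iff 24^((103−1)/2) = 24^51 ≡ 1 (mod 103).
Squaring successively (mod 103): 24^2 = 576 ≡ 61; 24^4 ≡ 61² = 3721 ≡ 13; 24^8 ≡ 13² = 169 ≡ 66; 24^16 ≡ 66² = 4356 ≡ 30; 24^32 ≡ 30² = 900 ≡ 76.
Since 51 = 32 + 16 + 2 + 1, 24^51 ≡ 76 · 30 · 61 · 24; multiplying out mod 103: 76·30 = 2280 ≡ 14, then 14·61 = 854 ≡ 30, then 30·24 = 720 ≡ 102. Thus 24^51 ≡ 102 ≡ −1 (mod 103).
The value −1 means 24 is a non-residue modulo 103, so k² ≡ 24 (mod 103) is impossible.

There is no such integer.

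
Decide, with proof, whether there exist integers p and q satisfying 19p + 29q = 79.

p = 24, q = -13

19 and 29 are coprime, so 19p + 29q ranges over all of ℤ.
Run the Euclidean algorithm on 29 and 19: 29 = 1·19 + 10, 19 = 1·10 + 9, 10 = 1·9 + 1, 9 = 9·1 + 0.
Working back up the chain: 1 = 10 − 1·9 = 10 − (19 − 1·10) = −19 + 2·10 = −19 + 2·(29 − 1·19) = 2·29 − 3·19. So 19·(-3) + 29·2 = 1.
Times 79: 19·(-237) + 29·158 = 79, so (-237, 158) solves it.
The general solution is p = -237 + 29k, q = 158 − 19k; taking k = 9 gives the smaller pair p = 24, q = -13.
Indeed 19·24 + 29·(-13) = 456 − 377 = 79.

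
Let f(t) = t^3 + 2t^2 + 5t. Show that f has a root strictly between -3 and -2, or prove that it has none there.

f(-3) = -24 and f(-2) = -10, both negative.
f'(t) = 3t^2 + 4t + 5 has discriminant 4² − 4·3·5 = -44 < 0, so f' has no real roots and is positive for every real t.
Hence f is strictly increasing on ℝ, and in particular on [-3, -2]. A strictly monotone function with same-sign endpoint values stays negative on the whole interval, so f has no zero in (-3, -2).

f has no root in that interval.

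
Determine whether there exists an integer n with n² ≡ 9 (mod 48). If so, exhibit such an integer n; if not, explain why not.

Take n = 27. Then 27² = 729 = 15·48 + 9, so 27² ≡ 9 (mod 48).

n = 27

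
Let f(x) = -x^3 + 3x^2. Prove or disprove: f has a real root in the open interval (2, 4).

Yes, f has a root in the interval.

f(2) = 4 and f(4) = -16, which have opposite signs.
f is continuous everywhere (it is a polynomial), in particular on [2, 4].
By the Intermediate Value Theorem f must vanish at some point of (2, 4).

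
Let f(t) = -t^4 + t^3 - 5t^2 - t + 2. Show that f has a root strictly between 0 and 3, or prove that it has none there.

Such a root exists.

f(0) = 2 and f(3) = -100, which have opposite signs.
Since f is a polynomial it is continuous on [0, 3].
By the Intermediate Value Theorem, f takes the value 0 somewhere in the open interval.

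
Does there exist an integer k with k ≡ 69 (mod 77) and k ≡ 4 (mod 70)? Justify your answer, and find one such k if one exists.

No, no such integer exists.

Reduce both congruences modulo 7, which divides 77 and 70: they say k ≡ 69 (mod 7) and k ≡ 4 (mod 7).
But 69 mod 7 = 6 while 4 mod 7 = 4, a contradiction.
Therefore no such k exists.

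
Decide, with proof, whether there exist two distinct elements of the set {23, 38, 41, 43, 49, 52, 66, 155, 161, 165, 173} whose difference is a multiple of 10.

23 and 43 are such a pair.

Reduce each element mod 10: 23↦3, 38↦8, 41↦1, 43↦3, 49↦9, 52↦2, 66↦6, 155↦5, 161↦1, 165↦5, 173↦3. The residue 3 repeats (at 23 and 43), and 43 − 23 = 20 = 2·10.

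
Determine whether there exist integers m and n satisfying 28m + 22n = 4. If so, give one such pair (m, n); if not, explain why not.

Since gcd(28, 22) = 2 and 4 = 2·2, Bézout's identity guarantees a solution.
Dividing through by 2 reduces the equation to 14m + 11n = 2.
Run the Euclidean algorithm on 14 and 11: 14 = 1·11 + 3, 11 = 3·3 + 2, 3 = 1·2 + 1, 2 = 2·1 + 0.
Unwinding: 1 = 3 − 1·2 = 3 − (11 − 3·3) = −11 + 4·3 = −11 + 4·(14 − 1·11) = 4·14 − 5·11, i.e. 14·4 + 11·(-5) = 1.
Scaling by 2 gives the particular solution (m, n) = (8, -10).
Check: 28·8 + 22·(-10) = 224 − 220 = 4. ✓

m = 8, n = -10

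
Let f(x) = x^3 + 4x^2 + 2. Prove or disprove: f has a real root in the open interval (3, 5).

The endpoint values f(3) = 65 and f(5) = 227 are both positive. Claim: f(x) > 0 for every x in (3, 5).
Shift to the endpoint 3: with x = 3 + u (0 < u < 2), one computes f(3 + u) = u^3 + 13u^2 + 51u + 65.
All 4 nonzero coefficients of this polynomial in u are positive; hence for u > 0 the value is a sum of positive terms (the constant 65 among them).
Therefore f(x) > 0 throughout (3, 5), and f has no zero there.

f has no root in that interval.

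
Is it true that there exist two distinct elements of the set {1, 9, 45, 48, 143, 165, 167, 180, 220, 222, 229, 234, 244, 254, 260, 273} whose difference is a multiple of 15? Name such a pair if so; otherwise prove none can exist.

The pair (9, 234) works.

Reduce each element mod 15: 1↦1, 9↦9, 45↦0, 48↦3, 143↦8, 165↦0, 167↦2, 180↦0, 220↦10, 222↦12, 229↦4, 234↦9, 244↦4, 254↦14, 260↦5, 273↦3. The residue 9 repeats (at 9 and 234), and 234 − 9 = 225 = 15·15.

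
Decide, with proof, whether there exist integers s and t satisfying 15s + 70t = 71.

No, no such integers exist.

Both 15 and 70 are divisible by gcd(15, 70) = 5, hence so is any combination 15s + 70t.
However 71 leaves remainder 1 on division by 5.
So the equation is unsolvable over ℤ.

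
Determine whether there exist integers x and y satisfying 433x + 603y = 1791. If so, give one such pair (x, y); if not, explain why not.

433 and 603 are coprime, so 433x + 603y ranges over all of ℤ.
Run the Euclidean algorithm on 603 and 433: 603 = 1·433 + 170, 433 = 2·170 + 93, 170 = 1·93 + 77, 93 = 1·77 + 16, 77 = 4·16 + 13, 16 = 1·13 + 3, 13 = 4·3 + 1, 3 = 3·1 + 0.
Unwinding: 1 = 13 − 4·3 = 13 − 4·(16 − 1·13) = −4·16 + 5·13 = −4·16 + 5·(77 − 4·16) = 5·77 − 24·16 = 5·77 − 24·(93 − 1·77) = −24·93 + 29·77 = −24·93 + 29·(170 − 1·93) = 29·170 − 53·93 = 29·170 − 53·(433 − 2·170) = −53·433 + 135·170 = −53·433 + 135·(603 − 1·433) = 135·603 − 188·433, i.e. 433·(-188) + 603·135 = 1.
Multiplying through by 1791: x = (-188)·1791 = -336708, y = 135·1791 = 241785 is a solution.
The general solution is x = -336708 + 603k, y = 241785 − 433k; taking k = 559 gives the smaller pair x = 369, y = -262.
Check: 433·369 + 603·(-262) = 159777 − 157986 = 1791. ✓

x = 369, y = -262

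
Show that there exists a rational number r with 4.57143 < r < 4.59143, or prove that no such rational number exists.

r = 55/12

Look for a denominator N such that an integer falls strictly between N·4.57143 and N·4.59143. N = 12 works: 12·4.57143 = 54.85716 < 55 < 55.09716 = 12·4.59143.
Dividing back, 4.57143 < 55/12 < 4.59143, and 55/12 is rational.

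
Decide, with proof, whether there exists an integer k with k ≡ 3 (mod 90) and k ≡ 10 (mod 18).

Reduce both congruences modulo 18, which divides 90 and 18: they say k ≡ 3 (mod 18) and k ≡ 10 (mod 18).
But 3 mod 18 = 3 while 10 mod 18 = 10, a contradiction.
Therefore no such k exists.

No such integer exists.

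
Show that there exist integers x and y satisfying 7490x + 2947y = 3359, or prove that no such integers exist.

Both 7490 and 2947 are divisible by gcd(7490, 2947) = 7, hence so is any combination 7490x + 2947y.
But 3359 = 7·479 + 6, so 7 ∤ 3359.
Hence no integers x, y satisfy the equation.

There are no such integers.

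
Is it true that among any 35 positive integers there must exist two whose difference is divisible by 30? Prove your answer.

Each integer lies in one of the 30 residue classes modulo 30.
With 35 integers and only 30 classes, the pigeonhole principle forces two of them, say a and b, into the same class.
Then a ≡ b (mod 30), i.e. 30 ∣ (a − b).

Yes, this is always true.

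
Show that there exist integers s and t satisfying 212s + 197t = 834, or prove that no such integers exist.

Since gcd(212, 197) = 1, every integer is an integer combination of 212 and 197.
Run the Euclidean algorithm on 212 and 197: 212 = 1·197 + 15, 197 = 13·15 + 2, 15 = 7·2 + 1, 2 = 2·1 + 0.
Working back up the chain: 1 = 15 − 7·2 = 15 − 7·(197 − 13·15) = −7·197 + 92·15 = −7·197 + 92·(212 − 1·197) = 92·212 − 99·197. So 212·92 + 197·(-99) = 1.
Times 834: 212·76728 + 197·(-82566) = 834, so (76728, -82566) solves it.
Shifting by a multiple of (197, −212) keeps it a solution: s = 76728 − 389·197 = 95, t = -82566 + 389·212 = -98.
Check: 212·95 + 197·(-98) = 20140 − 19306 = 834. ✓

s = 95, t = -98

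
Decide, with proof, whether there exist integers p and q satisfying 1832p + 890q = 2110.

gcd(1832, 890) = 2, and 2 divides 2110, so integer solutions exist.
Dividing through by 2 reduces the equation to 916p + 445q = 1055.
Dividing repeatedly: 916 = 2·445 + 26, 445 = 17·26 + 3, 26 = 8·3 + 2, 3 = 1·2 + 1, 2 = 2·1 + 0.
Back-substituting, 1 = 3 − 1·2 = 3 − (26 − 8·3) = −26 + 9·3 = −26 + 9·(445 − 17·26) = 9·445 − 154·26 = 9·445 − 154·(916 − 2·445) = −154·916 + 317·445; that is, 916·(-154) + 445·317 = 1.
Multiplying through by 1055: p = (-154)·1055 = -162470, q = 317·1055 = 334435 is a solution.
Adding 366·445 to p and subtracting 366·916 from q gives the tidier solution (400, -821).
Check: 1832·400 + 890·(-821) = 732800 − 730690 = 2110. ✓

p = 400, q = -821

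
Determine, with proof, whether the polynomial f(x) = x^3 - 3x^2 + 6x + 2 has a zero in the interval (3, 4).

f has no root in that interval.

Evaluate at the endpoints: f(3) = 20, f(4) = 42 — same sign (positive).
f'(x) = 3x^2 - 6x + 6 has discriminant (-6)² − 4·3·6 = -36 < 0, so f' has no real roots and is positive for every real x.
Hence f is strictly increasing on ℝ, and in particular on [3, 4]. A strictly monotone function with same-sign endpoint values stays positive on the whole interval, so f has no zero in (3, 4).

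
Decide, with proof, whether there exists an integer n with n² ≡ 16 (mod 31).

n = 4

Take n = 4. Then 4² = 16, and since 0 ≤ 16 < 31 this is already reduced: 4² ≡ 16 (mod 31).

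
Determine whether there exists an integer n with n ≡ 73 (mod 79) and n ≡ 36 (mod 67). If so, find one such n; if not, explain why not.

Since 79 and 67 share no common factor, CRT says the pair of congruences has a solution (unique mod 5293).
Any solution of the first congruence is n = 73 + 79t; substituting into the second, 79t ≡ 36 − 73 ≡ 30 (mod 67).
79 ≡ 12 (mod 67), so this reads 12t ≡ 30 (mod 67). Invert 12 mod 67 by the Euclidean algorithm: 67 = 5·12 + 7, 12 = 1·7 + 5, 7 = 1·5 + 2, 5 = 2·2 + 1, 2 = 2·1 + 0; back-substituting, 1 = 5 − 2·2 = 5 − 2·(7 − 1·5) = −2·7 + 3·5 = −2·7 + 3·(12 − 1·7) = 3·12 − 5·7 = 3·12 − 5·(67 − 5·12) = −5·67 + 28·12. Hence 12·28 ≡ 1, so 12⁻¹ ≡ 28 (mod 67).
Multiplying by 28: t ≡ 28·30 = 840 ≡ 36 (mod 67).
With t = 36: n = 73 + 79·36 = 2917.
Indeed 2917 ≡ 73 (mod 79) and 2917 ≡ 36 (mod 67).

n = 2917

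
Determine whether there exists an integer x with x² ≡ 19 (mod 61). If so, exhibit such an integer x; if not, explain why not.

x = 43

x = 43 works: 43² = 1849, and 1849 − 19 = 1830 = 30·61.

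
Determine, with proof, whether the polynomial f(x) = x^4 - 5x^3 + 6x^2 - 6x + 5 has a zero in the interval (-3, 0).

No such root exists.

The endpoint values f(-3) = 293 and f(0) = 5 are both positive. Claim: f(x) > 0 for every x in (-3, 0).
Substitute x = −u, where 0 < u < 3 on the interval. Expanding, f(−u) = u^4 + 5u^3 + 6u^2 + 6u + 5.
All 5 nonzero coefficients of this polynomial in u are positive; hence for u > 0 the value is a sum of positive terms (the constant 5 among them).
Therefore f(x) > 0 throughout (-3, 0), and f has no zero there.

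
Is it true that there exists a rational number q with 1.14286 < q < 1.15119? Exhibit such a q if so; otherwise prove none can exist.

q = 23/20

Multiplying by 20: 20·1.14286 = 22.85720 and 20·1.15119 = 23.02380, so the integer 23 lies strictly between them.
Hence 23/20 is a rational number with 1.14286 < 23/20 < 1.15119.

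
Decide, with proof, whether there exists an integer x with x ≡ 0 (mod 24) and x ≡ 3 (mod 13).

x = 120

The moduli 24 and 13 are coprime, so by the Chinese Remainder Theorem a unique solution modulo 312 exists.
Write x = 0 + 24t and require 0 + 24t ≡ 3 (mod 13), i.e. 24t ≡ 3 (mod 13).
24 ≡ 11 (mod 13), so this reads 11t ≡ 3 (mod 13). Note 11·6 = 66 ≡ 1 (mod 13) (as 66 − 1 = 5·13), so 11⁻¹ ≡ 6.
Therefore t ≡ 6·3 = 18 ≡ 5 (mod 13).
Taking t = 5 gives x = 0 + 24·5 = 120.
Check: 120 mod 24 = 0, 120 mod 13 = 3. ✓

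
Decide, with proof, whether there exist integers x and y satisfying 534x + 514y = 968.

x = 254, y = -262

gcd(534, 514) = 2, and 2 divides 968, so integer solutions exist.
Dividing through by 2 reduces the equation to 267x + 257y = 484.
Run the Euclidean algorithm on 267 and 257: 267 = 1·257 + 10, 257 = 25·10 + 7, 10 = 1·7 + 3, 7 = 2·3 + 1, 3 = 3·1 + 0.
Back-substituting, 1 = 7 − 2·3 = 7 − 2·(10 − 1·7) = −2·10 + 3·7 = −2·10 + 3·(257 − 25·10) = 3·257 − 77·10 = 3·257 − 77·(267 − 1·257) = −77·267 + 80·257; that is, 267·(-77) + 257·80 = 1.
Times 484: 267·(-37268) + 257·38720 = 484, so (-37268, 38720) solves it.
Shifting by a multiple of (257, −267) keeps it a solution: x = -37268 + 146·257 = 254, y = 38720 − 146·267 = -262.
Check: 534·254 + 514·(-262) = 135636 − 134668 = 968. ✓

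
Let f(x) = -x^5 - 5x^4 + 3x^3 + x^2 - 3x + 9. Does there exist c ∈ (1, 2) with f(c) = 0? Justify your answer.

f(1) = 4 and f(2) = -81, which have opposite signs.
Since f is a polynomial it is continuous on [1, 2].
By the Intermediate Value Theorem f must vanish at some point of (1, 2).

Such a root exists.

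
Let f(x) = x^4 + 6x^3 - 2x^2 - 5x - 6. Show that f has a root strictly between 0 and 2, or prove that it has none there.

Yes, f has a root in the interval.

f(0) = -6 and f(2) = 40, which have opposite signs.
Since f is a polynomial it is continuous on [0, 2].
By the Intermediate Value Theorem, f takes the value 0 somewhere in the open interval.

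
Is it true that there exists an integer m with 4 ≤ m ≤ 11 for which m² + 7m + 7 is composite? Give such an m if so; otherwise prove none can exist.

At m = 10: 10² + 7·10 + 7 = 177 = 3·59, which is composite.

m = 10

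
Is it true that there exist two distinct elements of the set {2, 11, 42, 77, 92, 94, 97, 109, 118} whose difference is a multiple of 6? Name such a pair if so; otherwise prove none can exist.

Both 2 and 92 leave remainder 2 on division by 6; their difference 90 = 15·6 is a multiple of 6.

Yes: 2 and 92.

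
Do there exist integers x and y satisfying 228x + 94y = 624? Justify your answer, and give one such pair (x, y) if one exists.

x = 25, y = -54

gcd(228, 94) = 2, and 2 divides 624, so integer solutions exist.
Dividing through by 2 reduces the equation to 114x + 47y = 312.
Euclidean algorithm: 114 = 2·47 + 20, 47 = 2·20 + 7, 20 = 2·7 + 6, 7 = 1·6 + 1, 6 = 6·1 + 0.
Unwinding: 1 = 7 − 1·6 = 7 − (20 − 2·7) = −20 + 3·7 = −20 + 3·(47 − 2·20) = 3·47 − 7·20 = 3·47 − 7·(114 − 2·47) = −7·114 + 17·47, i.e. 114·(-7) + 47·17 = 1.
Multiplying through by 312: x = (-7)·312 = -2184, y = 17·312 = 5304 is a solution.
The general solution is x = -2184 + 47k, y = 5304 − 114k; taking k = 47 gives the smaller pair x = 25, y = -54.
Check: 228·25 + 94·(-54) = 5700 − 5076 = 624. ✓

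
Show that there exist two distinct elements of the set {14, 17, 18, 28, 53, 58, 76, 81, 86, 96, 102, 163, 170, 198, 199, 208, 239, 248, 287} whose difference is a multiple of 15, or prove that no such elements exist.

Yes: 14 and 239.

Both 14 and 239 leave remainder 14 on division by 15; their difference 225 = 15·15 is a multiple of 15.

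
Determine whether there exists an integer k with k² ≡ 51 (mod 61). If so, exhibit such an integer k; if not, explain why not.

61 is prime, so by Euler's criterion 51 is a square mod 61 iff 51^((61−1)/2) = 51^30 ≡ 1 (mod 61).
Squaring successively (mod 61): 51^2 = 2601 ≡ 39; 51^4 ≡ 39² = 1521 ≡ 57; 51^8 ≡ 57² = 3249 ≡ 16; 51^16 ≡ 16² = 256 ≡ 12.
Since 30 = 16 + 8 + 4 + 2, 51^30 ≡ 12 · 16 · 57 · 39; multiplying out mod 61: 12·16 = 192 ≡ 9, then 9·57 = 513 ≡ 25, then 25·39 = 975 ≡ 60. Thus 51^30 ≡ 60 ≡ −1 (mod 61).
The value −1 means 51 is a non-residue modulo 61, so k² ≡ 51 (mod 61) is impossible.

No such integer exists.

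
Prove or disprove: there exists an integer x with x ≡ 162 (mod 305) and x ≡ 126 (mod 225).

gcd(305, 225) = 5. If x ≡ 162 (mod 305) and x ≡ 126 (mod 225), then x ≡ 162 (mod 5) and x ≡ 126 (mod 5).
However 162 ≡ 2 and 126 ≡ 1 (mod 5), and 2 ≠ 1.
So no integer satisfies both congruences.

There is no such integer.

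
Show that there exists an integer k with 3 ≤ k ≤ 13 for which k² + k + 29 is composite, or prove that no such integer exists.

At k = 11: 11² + 11 + 29 = 161 = 7·23, which is composite.

k = 11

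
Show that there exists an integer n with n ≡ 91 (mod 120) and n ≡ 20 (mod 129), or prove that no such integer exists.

There is no such integer.

gcd(120, 129) = 3. If n ≡ 91 (mod 120) and n ≡ 20 (mod 129), then n ≡ 91 (mod 3) and n ≡ 20 (mod 3).
These are incompatible: 91 − 20 = 71 is not divisible by 3.
So no integer satisfies both congruences.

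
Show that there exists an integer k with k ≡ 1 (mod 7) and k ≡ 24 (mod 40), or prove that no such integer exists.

Since 7 and 40 share no common factor, CRT says the pair of congruences has a solution (unique mod 280).
Write k = 1 + 7t and require 1 + 7t ≡ 24 (mod 40), i.e. 7t ≡ 23 (mod 40).
Since 7·23 = 161 = 4·40 + 1, the inverse of 7 mod 40 is 23.
Multiplying by 23: t ≡ 23·23 = 529 ≡ 9 (mod 40).
Taking t = 9 gives k = 1 + 7·9 = 64.
Verify: 64 = 9·7 + 1 and 64 = 1·40 + 24. ✓

k = 64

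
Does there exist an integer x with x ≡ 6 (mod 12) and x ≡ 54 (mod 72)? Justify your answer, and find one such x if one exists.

Here gcd(12, 72) = 12, and both 6 and 54 leave remainder 6 mod 12, so the system is consistent.
List candidates x ≡ 6 (mod 12): 6, 18, 30, 42, 54. Modulo 72 these are 6, 18, 30, 42, 54; 54 gives 54 as required.
Verify: 54 = 4·12 + 6 and 54 = 0·72 + 54. ✓

x = 54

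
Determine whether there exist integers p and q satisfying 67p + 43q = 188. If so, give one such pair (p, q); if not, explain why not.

p = 15, q = -19

Since gcd(67, 43) = 1, every integer is an integer combination of 67 and 43.
Euclidean algorithm: 67 = 1·43 + 24, 43 = 1·24 + 19, 24 = 1·19 + 5, 19 = 3·5 + 4, 5 = 1·4 + 1, 4 = 4·1 + 0.
Unwinding: 1 = 5 − 1·4 = 5 − (19 − 3·5) = −19 + 4·5 = −19 + 4·(24 − 1·19) = 4·24 − 5·19 = 4·24 − 5·(43 − 1·24) = −5·43 + 9·24 = −5·43 + 9·(67 − 1·43) = 9·67 − 14·43, i.e. 67·9 + 43·(-14) = 1.
Multiplying through by 188: p = 9·188 = 1692, q = (-14)·188 = -2632 is a solution.
Subtracting 39·43 from p and adding 39·67 to q gives the tidier solution (15, -19).
Check: 67·15 + 43·(-19) = 1005 − 817 = 188. ✓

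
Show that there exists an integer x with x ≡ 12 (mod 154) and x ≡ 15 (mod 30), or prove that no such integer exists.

Both moduli are multiples of 2 = gcd(154, 30), so any solution would satisfy x ≡ 12 and x ≡ 15 modulo 2 simultaneously.
However 12 ≡ 0 and 15 ≡ 1 (mod 2), and 0 ≠ 1.
Therefore no such x exists.

No, no such integer exists.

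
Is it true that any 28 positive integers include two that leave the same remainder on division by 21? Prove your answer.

Each integer lies in one of the 21 residue classes modulo 21.
With 28 integers and only 21 classes, the pigeonhole principle forces two of them, say a and b, into the same class.
So a and b have equal remainders mod 21, which is exactly what was to be shown.

True.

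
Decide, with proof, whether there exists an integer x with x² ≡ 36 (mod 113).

x = 107

Take x = 107. Then 107² = 11449 = 101·113 + 36, so 107² ≡ 36 (mod 113).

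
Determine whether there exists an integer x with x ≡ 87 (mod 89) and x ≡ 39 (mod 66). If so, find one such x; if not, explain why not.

x = 1689

gcd(89, 66) = 1, so the Chinese Remainder Theorem guarantees exactly one residue class mod 5874 satisfying both.
Any solution of the first congruence is x = 87 + 89t; substituting into the second, 89t ≡ 39 − 87 ≡ 18 (mod 66).
89 ≡ 23 (mod 66), so this reads 23t ≡ 18 (mod 66). Note 23·23 = 529 ≡ 1 (mod 66) (as 529 − 1 = 8·66), so 23⁻¹ ≡ 23.
Therefore t ≡ 23·18 = 414 ≡ 18 (mod 66).
With t = 18: x = 87 + 89·18 = 1689.
Check: 1689 mod 89 = 87, 1689 mod 66 = 39. ✓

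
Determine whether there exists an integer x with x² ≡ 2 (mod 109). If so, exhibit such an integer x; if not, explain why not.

There is no such integer.

109 is prime, so by Euler's criterion 2 is a square mod 109 iff 2^((109−1)/2) = 2^54 ≡ 1 (mod 109).
Repeated squaring mod 109: 2^2 = 4 ≡ 4; 2^4 ≡ 4² = 16 ≡ 16; 2^8 ≡ 16² = 256 ≡ 38; 2^16 ≡ 38² = 1444 ≡ 27; 2^32 ≡ 27² = 729 ≡ 75.
Since 54 = 32 + 16 + 4 + 2, 2^54 ≡ 75 · 27 · 16 · 4; multiplying out mod 109: 75·27 = 2025 ≡ 63, then 63·16 = 1008 ≡ 27, then 27·4 = 108 ≡ 108. Thus 2^54 ≡ 108 ≡ −1 (mod 109).
By Euler's criterion 2 is a quadratic non-residue mod 109: no x satisfies x² ≡ 2 (mod 109).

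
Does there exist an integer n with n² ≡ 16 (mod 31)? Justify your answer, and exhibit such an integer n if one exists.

Take n = 27. Then 27² = 729 = 23·31 + 16, so 27² ≡ 16 (mod 31).

n = 27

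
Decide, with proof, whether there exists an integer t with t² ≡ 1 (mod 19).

Take t = 1. Then 1² = 1, and since 0 ≤ 1 < 19 this is already reduced: 1² ≡ 1 (mod 19).

t = 1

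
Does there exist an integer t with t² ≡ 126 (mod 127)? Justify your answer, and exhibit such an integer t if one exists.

There is no such integer.

127 is prime, so by Euler's criterion 126 is a square mod 127 iff 126^((127−1)/2) = 126^63 ≡ 1 (mod 127).
Squaring successively (mod 127): 126^2 = 15876 ≡ 1; 126^4 ≡ 1² = 1 ≡ 1; 126^8 ≡ 1² = 1 ≡ 1; 126^16 ≡ 1² = 1 ≡ 1; 126^32 ≡ 1² = 1 ≡ 1.
Since 63 = 32 + 16 + 8 + 4 + 2 + 1, 126^63 ≡ 1 · 1 · 1 · 1 · 1 · 126; multiplying out mod 127: 1·1 = 1 ≡ 1, then 1·1 = 1 ≡ 1, then 1·1 = 1 ≡ 1, then 1·1 = 1 ≡ 1, then 1·126 = 126 ≡ 126. Thus 126^63 ≡ 126 ≡ −1 (mod 127).
The value −1 means 126 is a non-residue modulo 127, so t² ≡ 126 (mod 127) is impossible.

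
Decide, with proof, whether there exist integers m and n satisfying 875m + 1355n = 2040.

Since gcd(875, 1355) = 5 and 2040 = 5·408, Bézout's identity guarantees a solution.
Dividing through by 5 reduces the equation to 175m + 271n = 408.
Dividing repeatedly: 271 = 1·175 + 96, 175 = 1·96 + 79, 96 = 1·79 + 17, 79 = 4·17 + 11, 17 = 1·11 + 6, 11 = 1·6 + 5, 6 = 1·5 + 1, 5 = 5·1 + 0.
Unwinding: 1 = 6 − 1·5 = 6 − (11 − 1·6) = −11 + 2·6 = −11 + 2·(17 − 1·11) = 2·17 − 3·11 = 2·17 − 3·(79 − 4·17) = −3·79 + 14·17 = −3·79 + 14·(96 − 1·79) = 14·96 − 17·79 = 14·96 − 17·(175 − 1·96) = −17·175 + 31·96 = −17·175 + 31·(271 − 1·175) = 31·271 − 48·175, i.e. 175·(-48) + 271·31 = 1.
Times 408: 175·(-19584) + 271·12648 = 408, so (-19584, 12648) solves it.
Shifting by a multiple of (271, −175) keeps it a solution: m = -19584 + 73·271 = 199, n = 12648 − 73·175 = -127.
Check: 875·199 + 1355·(-127) = 174125 − 172085 = 2040. ✓

m = 199, n = -127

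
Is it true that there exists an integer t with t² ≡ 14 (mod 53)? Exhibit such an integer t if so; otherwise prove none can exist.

No such integer exists.

Apply Euler's criterion with the prime 53: 14 is a quadratic residue iff 14^26 ≡ 1 (mod 53), and a non-residue iff it is ≡ −1.
Squaring successively (mod 53): 14^2 = 196 ≡ 37; 14^4 ≡ 37² = 1369 ≡ 44; 14^8 ≡ 44² = 1936 ≡ 28; 14^16 ≡ 28² = 784 ≡ 42.
Since 26 = 16 + 8 + 2, 14^26 ≡ 42 · 28 · 37; multiplying out mod 53: 42·28 = 1176 ≡ 10, then 10·37 = 370 ≡ 52. Thus 14^26 ≡ 52 ≡ −1 (mod 53).
The value −1 means 14 is a non-residue modulo 53, so t² ≡ 14 (mod 53) is impossible.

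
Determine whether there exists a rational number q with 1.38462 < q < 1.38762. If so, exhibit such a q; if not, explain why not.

q = 43/31

Scale by 31: the interval becomes (42.92322, 43.01622), which contains the integer 43.
Hence 43/31 is a rational number with 1.38462 < 43/31 < 1.38762.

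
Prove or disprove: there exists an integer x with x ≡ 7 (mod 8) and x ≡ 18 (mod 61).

x = 79

gcd(8, 61) = 1, so the Chinese Remainder Theorem guarantees exactly one residue class mod 488 satisfying both.
Write x = 7 + 8t and require 7 + 8t ≡ 18 (mod 61), i.e. 8t ≡ 11 (mod 61).
To invert 8 modulo 61: 61 = 7·8 + 5, 8 = 1·5 + 3, 5 = 1·3 + 2, 3 = 1·2 + 1, 2 = 2·1 + 0, and unwinding, 1 = 3 − 1·2 = 3 − (5 − 1·3) = −5 + 2·3 = −5 + 2·(8 − 1·5) = 2·8 − 3·5 = 2·8 − 3·(61 − 7·8) = −3·61 + 23·8. Thus 8⁻¹ ≡ 23 (mod 61).
Therefore t ≡ 23·11 = 253 ≡ 9 (mod 61).
Taking t = 9 gives x = 7 + 8·9 = 79.
Verify: 79 = 9·8 + 7 and 79 = 1·61 + 18. ✓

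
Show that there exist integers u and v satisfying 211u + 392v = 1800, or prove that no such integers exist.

211 and 392 are coprime, so 211u + 392v ranges over all of ℤ.
Euclidean algorithm: 392 = 1·211 + 181, 211 = 1·181 + 30, 181 = 6·30 + 1, 30 = 30·1 + 0.
Working back up the chain: 1 = 181 − 6·30 = 181 − 6·(211 − 1·181) = −6·211 + 7·181 = −6·211 + 7·(392 − 1·211) = 7·392 − 13·211. So 211·(-13) + 392·7 = 1.
Multiplying through by 1800: u = (-13)·1800 = -23400, v = 7·1800 = 12600 is a solution.
Adding 60·392 to u and subtracting 60·211 from v gives the tidier solution (120, -60).
Check: 211·120 + 392·(-60) = 25320 − 23520 = 1800. ✓

u = 120, v = -60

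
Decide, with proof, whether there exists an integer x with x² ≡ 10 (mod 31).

x = 17 works: 17² = 289, and 289 − 10 = 279 = 9·31.

x = 17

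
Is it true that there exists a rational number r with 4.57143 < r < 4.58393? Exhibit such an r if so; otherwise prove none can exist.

r = 55/12

Look for a denominator N such that an integer falls strictly between N·4.57143 and N·4.58393. N = 12 works: 12·4.57143 = 54.85716 < 55 < 55.00716 = 12·4.58393.
Dividing back, 4.57143 < 55/12 < 4.58393, and 55/12 is rational.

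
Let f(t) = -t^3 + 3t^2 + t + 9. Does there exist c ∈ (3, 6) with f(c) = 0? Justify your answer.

Yes, such a c exists.

f(3) = 12 and f(6) = -93, which have opposite signs.
Since f is a polynomial it is continuous on [3, 6].
By the Intermediate Value Theorem, f takes the value 0 somewhere in the open interval.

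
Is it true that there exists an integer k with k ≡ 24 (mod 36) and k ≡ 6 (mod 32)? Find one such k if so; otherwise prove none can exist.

No, no such integer exists.

Reduce both congruences modulo 4, which divides 36 and 32: they say k ≡ 24 (mod 4) and k ≡ 6 (mod 4).
But 24 mod 4 = 0 while 6 mod 4 = 2, a contradiction.
Hence the system has no solution.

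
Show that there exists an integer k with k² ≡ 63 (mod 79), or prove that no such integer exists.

No such integer exists.

Apply Euler's criterion with the prime 79: 63 is a quadratic residue iff 63^39 ≡ 1 (mod 79), and a non-residue iff it is ≡ −1.
Repeated squaring mod 79: 63^2 = 3969 ≡ 19; 63^4 ≡ 19² = 361 ≡ 45; 63^8 ≡ 45² = 2025 ≡ 50; 63^16 ≡ 50² = 2500 ≡ 51; 63^32 ≡ 51² = 2601 ≡ 73.
Since 39 = 32 + 4 + 2 + 1, 63^39 ≡ 73 · 45 · 19 · 63; multiplying out mod 79: 73·45 = 3285 ≡ 46, then 46·19 = 874 ≡ 5, then 5·63 = 315 ≡ 78. Thus 63^39 ≡ 78 ≡ −1 (mod 79).
By Euler's criterion 63 is a quadratic non-residue mod 79: no k satisfies k² ≡ 63 (mod 79).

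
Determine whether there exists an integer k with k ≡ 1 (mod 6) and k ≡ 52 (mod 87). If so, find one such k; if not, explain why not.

k = 139

gcd(6, 87) = 3. A simultaneous solution exists iff 1 ≡ 52 (mod 3); here 1 mod 3 = 1 = 52 mod 3, so it does.
Put k = 1 + 6t, so we need 6t ≡ 51 (mod 87), equivalently (divide by 3) 2t ≡ 17 (mod 29).
To invert 2 modulo 29: 29 = 14·2 + 1, 2 = 2·1 + 0, and unwinding, 1 = 29 − 14·2. Thus 2⁻¹ ≡ -14 ≡ 15 (mod 29).
Therefore t ≡ 15·17 = 255 ≡ 23 (mod 29).
Then k = 1 + 6·23 = 139.
Verify: 139 = 23·6 + 1 and 139 = 1·87 + 52. ✓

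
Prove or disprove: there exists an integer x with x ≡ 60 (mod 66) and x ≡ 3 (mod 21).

gcd(66, 21) = 3. A simultaneous solution exists iff 60 ≡ 3 (mod 3); here 60 mod 3 = 0 = 3 mod 3, so it does.
List candidates x ≡ 60 (mod 66): 60, 126, 192. Modulo 21 these are 18, 0, 3; 192 gives 3 as required.
Check: 192 mod 66 = 60, 192 mod 21 = 3. ✓

x = 192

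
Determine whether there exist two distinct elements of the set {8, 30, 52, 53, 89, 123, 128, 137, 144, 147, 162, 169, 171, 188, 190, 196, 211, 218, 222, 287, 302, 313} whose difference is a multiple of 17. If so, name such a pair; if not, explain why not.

The pair (8, 144) works.

8 mod 17 = 8 and 144 mod 17 = 8, so 144 − 8 = 136 = 8·17.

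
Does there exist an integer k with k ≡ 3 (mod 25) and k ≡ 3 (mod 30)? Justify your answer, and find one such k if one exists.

k = 3

Here gcd(25, 30) = 5, and both 3 and 3 leave remainder 3 mod 5, so the system is consistent.
In fact k = 3 itself already satisfies 3 mod 30 = 3.
Indeed 3 ≡ 3 (mod 25) and 3 ≡ 3 (mod 30).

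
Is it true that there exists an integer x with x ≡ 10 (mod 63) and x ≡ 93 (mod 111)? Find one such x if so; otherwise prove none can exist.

Both moduli are multiples of 3 = gcd(63, 111), so any solution would satisfy x ≡ 10 and x ≡ 93 modulo 3 simultaneously.
However 10 ≡ 1 and 93 ≡ 0 (mod 3), and 1 ≠ 0.
Hence the system has no solution.

No, no such integer exists.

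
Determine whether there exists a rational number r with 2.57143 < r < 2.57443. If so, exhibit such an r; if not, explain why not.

r = 139/54

Multiplying by 54: 54·2.57143 = 138.85722 and 54·2.57443 = 139.01922, so the integer 139 lies strictly between them.
Hence 139/54 is a rational number with 2.57143 < 139/54 < 2.57443.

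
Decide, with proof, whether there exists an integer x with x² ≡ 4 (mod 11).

Take x = 2. Then 2² = 4, and since 0 ≤ 4 < 11 this is already reduced: 2² ≡ 4 (mod 11).

x = 2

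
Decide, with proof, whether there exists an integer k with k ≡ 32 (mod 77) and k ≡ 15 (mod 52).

k = 3343

Since 77 and 52 share no common factor, CRT says the pair of congruences has a solution (unique mod 4004).
Write k = 32 + 77t and require 32 + 77t ≡ 15 (mod 52), i.e. 77t ≡ 35 (mod 52).
77 ≡ 25 (mod 52), so this reads 25t ≡ 35 (mod 52). To invert 25 modulo 52: 52 = 2·25 + 2, 25 = 12·2 + 1, 2 = 2·1 + 0, and unwinding, 1 = 25 − 12·2 = 25 − 12·(52 − 2·25) = −12·52 + 25·25. Thus 25⁻¹ ≡ 25 (mod 52).
Multiplying by 25: t ≡ 25·35 = 875 ≡ 43 (mod 52).
Taking t = 43 gives k = 32 + 77·43 = 3343.
Check: 3343 mod 77 = 32, 3343 mod 52 = 15. ✓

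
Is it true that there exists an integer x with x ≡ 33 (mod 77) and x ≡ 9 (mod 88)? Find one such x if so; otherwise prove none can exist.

gcd(77, 88) = 11. If x ≡ 33 (mod 77) and x ≡ 9 (mod 88), then x ≡ 33 (mod 11) and x ≡ 9 (mod 11).
These are incompatible: 33 − 9 = 24 is not divisible by 11.
So no integer satisfies both congruences.

There is no such integer.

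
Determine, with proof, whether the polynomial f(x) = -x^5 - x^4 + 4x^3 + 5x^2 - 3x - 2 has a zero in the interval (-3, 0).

Yes, f has a root in the interval.

f(-3) = 106 and f(0) = -2, which have opposite signs.
Since f is a polynomial it is continuous on [-3, 0].
By the Intermediate Value Theorem f must vanish at some point of (-3, 0).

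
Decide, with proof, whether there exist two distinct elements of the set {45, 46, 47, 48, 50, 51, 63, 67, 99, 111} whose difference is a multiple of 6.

Both 45 and 51 leave remainder 3 on division by 6; their difference 6 = 1·6 is a multiple of 6.

The pair (45, 51) works.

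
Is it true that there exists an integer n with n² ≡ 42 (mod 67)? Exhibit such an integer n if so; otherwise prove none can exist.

Apply Euler's criterion with the prime 67: 42 is a quadratic residue iff 42^33 ≡ 1 (mod 67), and a non-residue iff it is ≡ −1.
Repeated squaring mod 67: 42^2 = 1764 ≡ 22; 42^4 ≡ 22² = 484 ≡ 15; 42^8 ≡ 15² = 225 ≡ 24; 42^16 ≡ 24² = 576 ≡ 40; 42^32 ≡ 40² = 1600 ≡ 59.
Since 33 = 32 + 1, 42^33 ≡ 59 · 42; multiplying out mod 67: 59·42 = 2478 ≡ 66. Thus 42^33 ≡ 66 ≡ −1 (mod 67).
By Euler's criterion 42 is a quadratic non-residue mod 67: no n satisfies n² ≡ 42 (mod 67).

No such integer exists.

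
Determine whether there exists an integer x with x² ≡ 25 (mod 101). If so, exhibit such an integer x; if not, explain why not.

Take x = 5. Then 5² = 25, and since 0 ≤ 25 < 101 this is already reduced: 5² ≡ 25 (mod 101).

x = 5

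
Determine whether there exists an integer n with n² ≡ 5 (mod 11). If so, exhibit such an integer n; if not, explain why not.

Take n = 7. Then 7² = 49 = 4·11 + 5, so 7² ≡ 5 (mod 11).

n = 7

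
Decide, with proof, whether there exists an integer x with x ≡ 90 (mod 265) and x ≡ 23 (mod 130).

Reduce both congruences modulo 5, which divides 265 and 130: they say x ≡ 90 (mod 5) and x ≡ 23 (mod 5).
These are incompatible: 90 − 23 = 67 is not divisible by 5.
So no integer satisfies both congruences.

No such integer exists.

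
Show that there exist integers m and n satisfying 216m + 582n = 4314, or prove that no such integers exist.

gcd(216, 582) = 6, and 6 divides 4314, so integer solutions exist.
Dividing through by 6 reduces the equation to 36m + 97n = 719.
Dividing repeatedly: 97 = 2·36 + 25, 36 = 1·25 + 11, 25 = 2·11 + 3, 11 = 3·3 + 2, 3 = 1·2 + 1, 2 = 2·1 + 0.
Working back up the chain: 1 = 3 − 1·2 = 3 − (11 − 3·3) = −11 + 4·3 = −11 + 4·(25 − 2·11) = 4·25 − 9·11 = 4·25 − 9·(36 − 1·25) = −9·36 + 13·25 = −9·36 + 13·(97 − 2·36) = 13·97 − 35·36. So 36·(-35) + 97·13 = 1.
Multiplying through by 719: m = (-35)·719 = -25165, n = 13·719 = 9347 is a solution.
Adding 260·97 to m and subtracting 260·36 from n gives the tidier solution (55, -13).
Check: 216·55 + 582·(-13) = 11880 − 7566 = 4314. ✓

m = 55, n = -13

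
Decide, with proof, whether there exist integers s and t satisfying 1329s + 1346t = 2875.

s = 781, t = -769

Since gcd(1329, 1346) = 1, every integer is an integer combination of 1329 and 1346.
Euclidean algorithm: 1346 = 1·1329 + 17, 1329 = 78·17 + 3, 17 = 5·3 + 2, 3 = 1·2 + 1, 2 = 2·1 + 0.
Unwinding: 1 = 3 − 1·2 = 3 − (17 − 5·3) = −17 + 6·3 = −17 + 6·(1329 − 78·17) = 6·1329 − 469·17 = 6·1329 − 469·(1346 − 1·1329) = −469·1346 + 475·1329, i.e. 1329·475 + 1346·(-469) = 1.
Multiplying through by 2875: s = 475·2875 = 1365625, t = (-469)·2875 = -1348375 is a solution.
Shifting by a multiple of (1346, −1329) keeps it a solution: s = 1365625 − 1014·1346 = 781, t = -1348375 + 1014·1329 = -769.
Indeed 1329·781 + 1346·(-769) = 1037949 − 1035074 = 2875.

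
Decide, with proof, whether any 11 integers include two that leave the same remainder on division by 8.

Each integer lies in one of the 8 residue classes modulo 8.
Placing 11 integers into 8 classes, some class receives at least two — say a and b.
So a and b have equal remainders mod 8, which is exactly what was to be shown.

Yes, this is always true.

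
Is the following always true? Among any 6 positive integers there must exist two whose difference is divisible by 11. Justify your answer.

Consider the 6 integers 13, 14, …, 18. They lie in distinct residue classes modulo 11, since 6 ≤ 11.
Any two of them differ by at most 5 < 11 and by at least 1, so no difference is a multiple of 11.

No, the set {13, 14, 15, 16, 17, 18} is a counterexample.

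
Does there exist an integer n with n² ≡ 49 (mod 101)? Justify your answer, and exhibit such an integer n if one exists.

n = 7

Take n = 7. Then 7² = 49, and since 0 ≤ 49 < 101 this is already reduced: 7² ≡ 49 (mod 101).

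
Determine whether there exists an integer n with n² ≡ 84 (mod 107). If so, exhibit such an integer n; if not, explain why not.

107 is prime, so by Euler's criterion 84 is a square mod 107 iff 84^((107−1)/2) = 84^53 ≡ 1 (mod 107).
Repeated squaring mod 107: 84^2 = 7056 ≡ 101; 84^4 ≡ 101² = 10201 ≡ 36; 84^8 ≡ 36² = 1296 ≡ 12; 84^16 ≡ 12² = 144 ≡ 37; 84^32 ≡ 37² = 1369 ≡ 85.
Since 53 = 32 + 16 + 4 + 1, 84^53 ≡ 85 · 37 · 36 · 84; multiplying out mod 107: 85·37 = 3145 ≡ 42, then 42·36 = 1512 ≡ 14, then 14·84 = 1176 ≡ 106. Thus 84^53 ≡ 106 ≡ −1 (mod 107).
By Euler's criterion 84 is a quadratic non-residue mod 107: no n satisfies n² ≡ 84 (mod 107).

No such integer exists.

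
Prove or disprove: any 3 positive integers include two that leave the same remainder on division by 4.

Take the 3 consecutive integers 8, 9, 10: their residues mod 4 are all distinct because 3 ≤ 4.
So no two of them leave the same remainder on division by 4; the claim fails for this set.

No, the set {8, 9, 10} is a counterexample.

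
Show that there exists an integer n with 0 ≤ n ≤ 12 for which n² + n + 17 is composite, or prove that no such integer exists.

The values for n = 0, 1, …, 12 are 17, 19, 23, 29, 37, 47, 59, 73, 89, 107, 127, 149, 173, and each of these is prime.
So no value in the range makes the expression composite.

No, no such integer n in that range exists.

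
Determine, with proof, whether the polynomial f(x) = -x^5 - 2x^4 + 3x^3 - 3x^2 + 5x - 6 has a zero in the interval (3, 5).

f has no root in that interval.

f(3) = -342 and f(5) = -4056, both negative, so a sign-change argument is unavailable; we show f keeps this sign on the whole interval.
Shift to the endpoint 3: with x = 3 + u (0 < u < 2), one computes f(3 + u) = -u^5 - 17u^4 - 111u^3 - 354u^2 - 553u - 342.
All 6 nonzero coefficients of this polynomial in u are negative; hence for u > 0 the value is a sum of negative terms (the constant -342 among them).
So f is strictly negative on (3, 5); no root exists in the interval.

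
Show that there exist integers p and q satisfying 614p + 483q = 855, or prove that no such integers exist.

Since gcd(614, 483) = 1, every integer is an integer combination of 614 and 483.
Run the Euclidean algorithm on 614 and 483: 614 = 1·483 + 131, 483 = 3·131 + 90, 131 = 1·90 + 41, 90 = 2·41 + 8, 41 = 5·8 + 1, 8 = 8·1 + 0.
Working back up the chain: 1 = 41 − 5·8 = 41 − 5·(90 − 2·41) = −5·90 + 11·41 = −5·90 + 11·(131 − 1·90) = 11·131 − 16·90 = 11·131 − 16·(483 − 3·131) = −16·483 + 59·131 = −16·483 + 59·(614 − 1·483) = 59·614 − 75·483. So 614·59 + 483·(-75) = 1.
Multiplying through by 855: p = 59·855 = 50445, q = (-75)·855 = -64125 is a solution.
The general solution is p = 50445 + 483k, q = -64125 − 614k; taking k = -104 gives the smaller pair p = 213, q = -269.
Indeed 614·213 + 483·(-269) = 130782 − 129927 = 855.

p = 213, q = -269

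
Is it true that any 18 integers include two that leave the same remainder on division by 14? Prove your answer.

Yes, this is always true.

Each integer lies in one of the 14 residue classes modulo 14.
Since 18 > 14, two of the 18 integers must share a residue class by the pigeonhole principle; call them a and b.
That is, a and b leave the same remainder on division by 14, as claimed.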